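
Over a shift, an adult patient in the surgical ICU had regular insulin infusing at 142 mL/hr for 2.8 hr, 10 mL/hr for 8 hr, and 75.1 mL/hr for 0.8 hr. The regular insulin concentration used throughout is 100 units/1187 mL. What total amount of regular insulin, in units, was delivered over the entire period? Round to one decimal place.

Concentration = 100 units ÷ 1187 mL = 0.084246 units/mL
Stage 1: 142 mL/hr × 2.8 hr = 397.6 mL → 397.6 mL × 0.084246 units/mL = 33.49621 units
Stage 2: 10 mL/hr × 8 hr = 80 mL → 80 mL × 0.084246 units/mL = 6.73968 units
Stage 3: 75.1 mL/hr × 0.8 hr = 60.08 mL → 60.08 mL × 0.084246 units/mL = 5.0615 units
Total = 33.49621 + 6.73968 + 5.0615 = 45.29739 units

45.3 units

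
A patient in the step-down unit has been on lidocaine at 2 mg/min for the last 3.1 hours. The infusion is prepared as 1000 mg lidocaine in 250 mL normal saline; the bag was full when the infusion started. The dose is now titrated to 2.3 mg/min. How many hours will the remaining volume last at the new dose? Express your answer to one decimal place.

4.6 hours

Initial rate:
2 mg/min × 60 min/hr = 120 mg/hr
Concentration = 1000 mg ÷ 250 mL = 4 mg/mL
Rate = 120 mg/hr ÷ 4 mg/mL = 30 mL/hr
Volume infused so far = 30 mL/hr × 3.1 hr = 93 mL
Volume remaining = 250 − 93 = 157 mL
New rate:
2.3 mg/min × 60 min/hr = 138 mg/hr
Rate = 138 mg/hr ÷ 4 mg/mL = 34.5 mL/hr
Time remaining = 157 mL ÷ 34.5 mL/hr = 4.550725 hr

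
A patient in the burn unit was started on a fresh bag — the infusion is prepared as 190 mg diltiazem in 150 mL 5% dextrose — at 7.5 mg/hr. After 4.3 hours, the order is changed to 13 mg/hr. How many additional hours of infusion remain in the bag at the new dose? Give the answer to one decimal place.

Initial rate:
Concentration = 190 mg ÷ 150 mL = 1.266667 mg/mL
Rate = 7.5 mg/hr ÷ 1.266667 mg/mL = 5.921053 mL/hr
Volume infused so far = 5.921053 mL/hr × 4.3 hr = 25.46053 mL
Volume remaining = 150 − 25.46053 = 124.5395 mL
New rate:
Rate = 13 mg/hr ÷ 1.266667 mg/mL = 10.26316 mL/hr
Time remaining = 124.5395 mL ÷ 10.26316 mL/hr = 12.13462 hr

12.1 hours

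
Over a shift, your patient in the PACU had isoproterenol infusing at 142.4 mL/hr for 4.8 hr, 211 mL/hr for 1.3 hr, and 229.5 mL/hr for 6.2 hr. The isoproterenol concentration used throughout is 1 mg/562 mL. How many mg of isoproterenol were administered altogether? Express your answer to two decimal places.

Concentration = 1 mg ÷ 562 mL = 0.001779359 mg/mL
Stage 1: 142.4 mL/hr × 4.8 hr = 683.52 mL → 683.52 mL × 0.001779359 mg/mL = 1.216228 mg
Stage 2: 211 mL/hr × 1.3 hr = 274.3 mL → 274.3 mL × 0.001779359 mg/mL = 0.4880783 mg
Stage 3: 229.5 mL/hr × 6.2 hr = 1422.9 mL → 1422.9 mL × 0.001779359 mg/mL = 2.531851 mg
Total = 1.216228 + 0.4880783 + 2.531851 = 4.236157 mg

4.24 mg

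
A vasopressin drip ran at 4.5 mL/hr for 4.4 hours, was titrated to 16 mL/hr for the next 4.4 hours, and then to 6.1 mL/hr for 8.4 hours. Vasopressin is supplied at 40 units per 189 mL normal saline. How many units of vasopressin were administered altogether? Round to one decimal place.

29.9 units

Concentration = 40 units ÷ 189 mL = 0.2116402 units/mL
Stage 1: 4.5 mL/hr × 4.4 hr = 19.8 mL → 19.8 mL × 0.2116402 units/mL = 4.190476 units
Stage 2: 16 mL/hr × 4.4 hr = 70.4 mL → 70.4 mL × 0.2116402 units/mL = 14.89947 units
Stage 3: 6.1 mL/hr × 8.4 hr = 51.24 mL → 51.24 mL × 0.2116402 units/mL = 10.84444 units
Total = 4.190476 + 14.89947 + 10.84444 = 29.93439 units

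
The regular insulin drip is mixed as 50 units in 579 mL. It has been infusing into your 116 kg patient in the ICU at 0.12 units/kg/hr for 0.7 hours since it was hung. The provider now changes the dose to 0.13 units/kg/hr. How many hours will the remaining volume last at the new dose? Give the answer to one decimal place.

2.7 hours

Initial rate:
Dose = 0.12 units/kg/hr × 116 kg = 13.92 units/hr
Concentration = 50 units ÷ 579 mL = 0.08635579 units/mL
Rate = 13.92 units/hr ÷ 0.08635579 units/mL = 161.1936 mL/hr
Volume infused so far = 161.1936 mL/hr × 0.7 hr = 112.8355 mL
Volume remaining = 579 − 112.8355 = 466.1645 mL
New rate:
Dose = 0.13 units/kg/hr × 116 kg = 15.08 units/hr
Rate = 15.08 units/hr ÷ 0.08635579 units/mL = 174.6264 mL/hr
Time remaining = 466.1645 mL ÷ 174.6264 mL/hr = 2.669496 hr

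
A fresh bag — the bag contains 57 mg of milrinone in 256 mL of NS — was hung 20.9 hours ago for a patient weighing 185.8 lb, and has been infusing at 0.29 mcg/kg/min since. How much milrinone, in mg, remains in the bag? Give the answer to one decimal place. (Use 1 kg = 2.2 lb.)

26.3 mg

Weight = 185.8 lb ÷ 2.2 lb/kg = 84.45455 kg
Dose = 0.29 mcg/kg/min × 84.45455 kg = 24.49182 mcg/min
24.49182 mcg/min × 60 min/hr = 1469.509 mcg/hr
Concentration = 57 mg ÷ 256 mL = 0.2226562 mg/mL = 222.6562 mcg/mL
Rate = 1469.509 mcg/hr ÷ 222.6562 mcg/mL = 6.5999 mL/hr
Volume infused = 6.5999 mL/hr × 20.9 hr = 137.9379 mL
Volume remaining = 256 − 137.9379 = 118.0621 mL
Drug remaining = 118.0621 mL × 222.6562 mcg/mL = 26287.26 mcg = 26.28726 mg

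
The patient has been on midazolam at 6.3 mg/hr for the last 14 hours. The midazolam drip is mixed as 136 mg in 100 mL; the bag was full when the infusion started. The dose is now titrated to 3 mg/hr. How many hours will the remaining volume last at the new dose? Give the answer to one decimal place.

Initial rate:
Concentration = 136 mg ÷ 100 mL = 1.36 mg/mL
Rate = 6.3 mg/hr ÷ 1.36 mg/mL = 4.632353 mL/hr
Volume infused so far = 4.632353 mL/hr × 14 hr = 64.85294 mL
Volume remaining = 100 − 64.85294 = 35.14706 mL
New rate:
Rate = 3 mg/hr ÷ 1.36 mg/mL = 2.205882 mL/hr
Time remaining = 35.14706 mL ÷ 2.205882 mL/hr = 15.93333 hr

15.9 hours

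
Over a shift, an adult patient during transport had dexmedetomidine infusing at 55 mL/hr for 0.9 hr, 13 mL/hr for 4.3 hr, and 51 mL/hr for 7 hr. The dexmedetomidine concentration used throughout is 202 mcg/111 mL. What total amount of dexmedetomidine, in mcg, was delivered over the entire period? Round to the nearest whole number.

841 mcg

Concentration = 202 mcg ÷ 111 mL = 1.81982 mcg/mL
Stage 1: 55 mL/hr × 0.9 hr = 49.5 mL → 49.5 mL × 1.81982 mcg/mL = 90.08108 mcg
Stage 2: 13 mL/hr × 4.3 hr = 55.9 mL → 55.9 mL × 1.81982 mcg/mL = 101.7279 mcg
Stage 3: 51 mL/hr × 7 hr = 357 mL → 357 mL × 1.81982 mcg/mL = 649.6757 mcg
Total = 90.08108 + 101.7279 + 649.6757 = 841.4847 mcg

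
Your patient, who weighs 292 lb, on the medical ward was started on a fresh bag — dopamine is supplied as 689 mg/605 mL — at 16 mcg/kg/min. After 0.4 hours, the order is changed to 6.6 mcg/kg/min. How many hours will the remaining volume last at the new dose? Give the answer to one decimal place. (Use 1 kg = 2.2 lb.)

Initial rate:
Weight = 292 lb ÷ 2.2 lb/kg = 132.7273 kg
Dose = 16 mcg/kg/min × 132.7273 kg = 2123.636 mcg/min
2123.636 mcg/min × 60 min/hr = 127418.2 mcg/hr
Concentration = 689 mg ÷ 605 mL = 1.138843 mg/mL = 1138.843 mcg/mL
Rate = 127418.2 mcg/hr ÷ 1138.843 mcg/mL = 111.8839 mL/hr
Volume infused so far = 111.8839 mL/hr × 0.4 hr = 44.75356 mL
Volume remaining = 605 − 44.75356 = 560.2464 mL
New rate:
Dose = 6.6 mcg/kg/min × 132.7273 kg = 876 mcg/min
876 mcg/min × 60 min/hr = 52560 mcg/hr
Rate = 52560 mcg/hr ÷ 1138.843 mcg/mL = 46.1521 mL/hr
Time remaining = 560.2464 mL ÷ 46.1521 mL/hr = 12.13913 hr

12.1 hours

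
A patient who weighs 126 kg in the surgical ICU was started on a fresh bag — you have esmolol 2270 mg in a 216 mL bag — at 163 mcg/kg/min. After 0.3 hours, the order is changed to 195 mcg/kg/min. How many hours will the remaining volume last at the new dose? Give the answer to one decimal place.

Initial rate:
Dose = 163 mcg/kg/min × 126 kg = 20538 mcg/min
20538 mcg/min × 60 min/hr = 1232280 mcg/hr
Concentration = 2270 mg ÷ 216 mL = 10.50926 mg/mL = 10509.26 mcg/mL
Rate = 1232280 mcg/hr ÷ 10509.26 mcg/mL = 117.2566 mL/hr
Volume infused so far = 117.2566 mL/hr × 0.3 hr = 35.17698 mL
Volume remaining = 216 − 35.17698 = 180.823 mL
New rate:
Dose = 195 mcg/kg/min × 126 kg = 24570 mcg/min
24570 mcg/min × 60 min/hr = 1474200 mcg/hr
Rate = 1474200 mcg/hr ÷ 10509.26 mcg/mL = 140.2763 mL/hr
Time remaining = 180.823 mL ÷ 140.2763 mL/hr = 1.289049 hr

1.3 hours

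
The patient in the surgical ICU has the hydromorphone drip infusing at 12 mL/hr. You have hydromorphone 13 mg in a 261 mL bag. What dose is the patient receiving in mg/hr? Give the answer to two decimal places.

Concentration = 13 mg ÷ 261 mL = 0.04980843 mg/mL
Drug rate = 12 mL/hr × 0.04980843 mg/mL = 0.5977011 mg/hr

0.60 mg/hr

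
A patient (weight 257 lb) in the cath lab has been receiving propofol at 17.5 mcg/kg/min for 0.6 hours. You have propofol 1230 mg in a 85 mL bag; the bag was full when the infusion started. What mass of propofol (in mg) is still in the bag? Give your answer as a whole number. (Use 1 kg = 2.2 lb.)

1156 mg

Weight = 257 lb ÷ 2.2 lb/kg = 116.8182 kg
Dose = 17.5 mcg/kg/min × 116.8182 kg = 2044.318 mcg/min
2044.318 mcg/min × 60 min/hr = 122659.1 mcg/hr
Concentration = 1230 mg ÷ 85 mL = 14.47059 mg/mL = 14470.59 mcg/mL
Rate = 122659.1 mcg/hr ÷ 14470.59 mcg/mL = 8.476441 mL/hr
Volume infused = 8.476441 mL/hr × 0.6 hr = 5.085865 mL
Volume remaining = 85 − 5.085865 = 79.91414 mL
Drug remaining = 79.91414 mL × 14470.59 mcg/mL = 1156405 mcg = 1156.405 mg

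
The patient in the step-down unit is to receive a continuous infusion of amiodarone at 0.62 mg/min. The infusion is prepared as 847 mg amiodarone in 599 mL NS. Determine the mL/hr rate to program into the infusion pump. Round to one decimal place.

0.62 mg/min × 60 min/hr = 37.2 mg/hr
Concentration = 847 mg ÷ 599 mL = 1.414023 mg/mL
Rate = 37.2 mg/hr ÷ 1.414023 mg/mL = 26.30791 mL/hr

26.3 mL/hr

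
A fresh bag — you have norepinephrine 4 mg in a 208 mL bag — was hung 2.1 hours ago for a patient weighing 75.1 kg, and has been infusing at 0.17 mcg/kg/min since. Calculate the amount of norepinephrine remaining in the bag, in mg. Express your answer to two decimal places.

Dose = 0.17 mcg/kg/min × 75.1 kg = 12.767 mcg/min
12.767 mcg/min × 60 min/hr = 766.02 mcg/hr
Concentration = 4 mg ÷ 208 mL = 0.01923077 mg/mL = 19.23077 mcg/mL
Rate = 766.02 mcg/hr ÷ 19.23077 mcg/mL = 39.83304 mL/hr
Volume infused = 39.83304 mL/hr × 2.1 hr = 83.64938 mL
Volume remaining = 208 − 83.64938 = 124.3506 mL
Drug remaining = 124.3506 mL × 19.23077 mcg/mL = 2391.358 mcg = 2.391358 mg

2.39 mg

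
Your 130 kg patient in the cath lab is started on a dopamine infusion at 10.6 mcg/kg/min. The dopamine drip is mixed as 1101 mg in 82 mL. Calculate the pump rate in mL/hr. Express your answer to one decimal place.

Dose = 10.6 mcg/kg/min × 130 kg = 1378 mcg/min
1378 mcg/min × 60 min/hr = 82680 mcg/hr
Concentration = 1101 mg ÷ 82 mL = 13.42683 mg/mL = 13426.83 mcg/mL
Rate = 82680 mcg/hr ÷ 13426.83 mcg/mL = 6.15782 mL/hr

6.2 mL/hr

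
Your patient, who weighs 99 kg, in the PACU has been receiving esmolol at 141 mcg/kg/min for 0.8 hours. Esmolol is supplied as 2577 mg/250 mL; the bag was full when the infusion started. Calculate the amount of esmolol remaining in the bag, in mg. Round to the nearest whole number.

1907 mg

Dose = 141 mcg/kg/min × 99 kg = 13959 mcg/min
13959 mcg/min × 60 min/hr = 837540 mcg/hr
Concentration = 2577 mg ÷ 250 mL = 10.308 mg/mL = 10308 mcg/mL
Rate = 837540 mcg/hr ÷ 10308 mcg/mL = 81.25146 mL/hr
Volume infused = 81.25146 mL/hr × 0.8 hr = 65.00116 mL
Volume remaining = 250 − 65.00116 = 184.9988 mL
Drug remaining = 184.9988 mL × 10308 mcg/mL = 1906968 mcg = 1906.968 mg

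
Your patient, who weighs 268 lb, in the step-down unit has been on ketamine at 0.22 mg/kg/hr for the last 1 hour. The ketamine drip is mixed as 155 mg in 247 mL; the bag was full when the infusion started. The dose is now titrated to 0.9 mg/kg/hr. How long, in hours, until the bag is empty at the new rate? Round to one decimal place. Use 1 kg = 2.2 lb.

1.2 hours

Initial rate:
Weight = 268 lb ÷ 2.2 lb/kg = 121.8182 kg
Dose = 0.22 mg/kg/hr × 121.8182 kg = 26.8 mg/hr
Concentration = 155 mg ÷ 247 mL = 0.6275304 mg/mL
Rate = 26.8 mg/hr ÷ 0.6275304 mg/mL = 42.7071 mL/hr
Volume infused so far = 42.7071 mL/hr × 1 hr = 42.7071 mL
Volume remaining = 247 − 42.7071 = 204.2929 mL
New rate:
Dose = 0.9 mg/kg/hr × 121.8182 kg = 109.6364 mg/hr
Rate = 109.6364 mg/hr ÷ 0.6275304 mg/mL = 174.7109 mL/hr
Time remaining = 204.2929 mL ÷ 174.7109 mL/hr = 1.16932 hr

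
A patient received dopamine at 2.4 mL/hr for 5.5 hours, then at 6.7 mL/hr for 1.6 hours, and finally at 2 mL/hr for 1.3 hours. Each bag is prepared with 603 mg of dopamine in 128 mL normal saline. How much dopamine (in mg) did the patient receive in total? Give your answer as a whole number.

Concentration = 603 mg ÷ 128 mL = 4.710938 mg/mL
Stage 1: 2.4 mL/hr × 5.5 hr = 13.2 mL → 13.2 mL × 4.710938 mg/mL = 62.18437 mg
Stage 2: 6.7 mL/hr × 1.6 hr = 10.72 mL → 10.72 mL × 4.710938 mg/mL = 50.50125 mg
Stage 3: 2 mL/hr × 1.3 hr = 2.6 mL → 2.6 mL × 4.710938 mg/mL = 12.24844 mg
Total = 62.18437 + 50.50125 + 12.24844 = 124.9341 mg

125 mg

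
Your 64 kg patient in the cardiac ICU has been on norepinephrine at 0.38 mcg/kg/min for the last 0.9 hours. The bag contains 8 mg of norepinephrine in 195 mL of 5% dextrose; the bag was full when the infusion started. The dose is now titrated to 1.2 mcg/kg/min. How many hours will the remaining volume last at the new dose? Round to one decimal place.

1.5 hours

Initial rate:
Dose = 0.38 mcg/kg/min × 64 kg = 24.32 mcg/min
24.32 mcg/min × 60 min/hr = 1459.2 mcg/hr
Concentration = 8 mg ÷ 195 mL = 0.04102564 mg/mL = 41.02564 mcg/mL
Rate = 1459.2 mcg/hr ÷ 41.02564 mcg/mL = 35.568 mL/hr
Volume infused so far = 35.568 mL/hr × 0.9 hr = 32.0112 mL
Volume remaining = 195 − 32.0112 = 162.9888 mL
New rate:
Dose = 1.2 mcg/kg/min × 64 kg = 76.8 mcg/min
76.8 mcg/min × 60 min/hr = 4608 mcg/hr
Rate = 4608 mcg/hr ÷ 41.02564 mcg/mL = 112.32 mL/hr
Time remaining = 162.9888 mL ÷ 112.32 mL/hr = 1.451111 hr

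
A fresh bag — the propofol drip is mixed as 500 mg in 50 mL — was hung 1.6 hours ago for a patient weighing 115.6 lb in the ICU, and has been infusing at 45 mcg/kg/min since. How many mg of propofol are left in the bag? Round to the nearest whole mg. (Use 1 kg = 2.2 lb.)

273 mg

Weight = 115.6 lb ÷ 2.2 lb/kg = 52.54545 kg
Dose = 45 mcg/kg/min × 52.54545 kg = 2364.545 mcg/min
2364.545 mcg/min × 60 min/hr = 141872.7 mcg/hr
Concentration = 500 mg ÷ 50 mL = 10 mg/mL = 10000 mcg/mL
Rate = 141872.7 mcg/hr ÷ 10000 mcg/mL = 14.18727 mL/hr
Volume infused = 14.18727 mL/hr × 1.6 hr = 22.69964 mL
Volume remaining = 50 − 22.69964 = 27.30036 mL
Drug remaining = 27.30036 mL × 10000 mcg/mL = 273003.6 mcg = 273.0036 mg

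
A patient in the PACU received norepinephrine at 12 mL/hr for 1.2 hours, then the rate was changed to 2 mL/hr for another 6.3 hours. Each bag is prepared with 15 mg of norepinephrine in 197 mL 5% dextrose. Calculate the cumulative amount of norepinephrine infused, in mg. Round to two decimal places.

2.06 mg

Concentration = 15 mg ÷ 197 mL = 0.07614213 mg/mL
Stage 1: 12 mL/hr × 1.2 hr = 14.4 mL → 14.4 mL × 0.07614213 mg/mL = 1.096447 mg
Stage 2: 2 mL/hr × 6.3 hr = 12.6 mL → 12.6 mL × 0.07614213 mg/mL = 0.9593909 mg
Total = 1.096447 + 0.9593909 = 2.055838 mg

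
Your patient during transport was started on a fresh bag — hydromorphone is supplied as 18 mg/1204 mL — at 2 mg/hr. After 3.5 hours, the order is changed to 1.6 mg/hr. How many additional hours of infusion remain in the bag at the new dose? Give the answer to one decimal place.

Initial rate:
Concentration = 18 mg ÷ 1204 mL = 0.01495017 mg/mL
Rate = 2 mg/hr ÷ 0.01495017 mg/mL = 133.7778 mL/hr
Volume infused so far = 133.7778 mL/hr × 3.5 hr = 468.2222 mL
Volume remaining = 1204 − 468.2222 = 735.7778 mL
New rate:
Rate = 1.6 mg/hr ÷ 0.01495017 mg/mL = 107.0222 mL/hr
Time remaining = 735.7778 mL ÷ 107.0222 mL/hr = 6.875 hr

6.9 hours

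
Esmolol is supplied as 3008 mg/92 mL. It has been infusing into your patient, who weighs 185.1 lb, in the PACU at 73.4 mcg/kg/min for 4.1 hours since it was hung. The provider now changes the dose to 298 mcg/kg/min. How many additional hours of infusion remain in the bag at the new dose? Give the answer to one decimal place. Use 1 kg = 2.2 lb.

1.0 hours

Initial rate:
Weight = 185.1 lb ÷ 2.2 lb/kg = 84.13636 kg
Dose = 73.4 mcg/kg/min × 84.13636 kg = 6175.609 mcg/min
6175.609 mcg/min × 60 min/hr = 370536.5 mcg/hr
Concentration = 3008 mg ÷ 92 mL = 32.69565 mg/mL = 32695.65 mcg/mL
Rate = 370536.5 mcg/hr ÷ 32695.65 mcg/mL = 11.3329 mL/hr
Volume infused so far = 11.3329 mL/hr × 4.1 hr = 46.46489 mL
Volume remaining = 92 − 46.46489 = 45.53511 mL
New rate:
Dose = 298 mcg/kg/min × 84.13636 kg = 25072.64 mcg/min
25072.64 mcg/min × 60 min/hr = 1504358 mcg/hr
Rate = 1504358 mcg/hr ÷ 32695.65 mcg/mL = 46.01096 mL/hr
Time remaining = 45.53511 mL ÷ 46.01096 mL/hr = 0.989658 hr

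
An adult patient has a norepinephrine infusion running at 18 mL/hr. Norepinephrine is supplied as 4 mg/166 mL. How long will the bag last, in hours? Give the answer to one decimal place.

Duration = 166 mL ÷ 18 mL/hr = 9.222222 hr

9.2 hours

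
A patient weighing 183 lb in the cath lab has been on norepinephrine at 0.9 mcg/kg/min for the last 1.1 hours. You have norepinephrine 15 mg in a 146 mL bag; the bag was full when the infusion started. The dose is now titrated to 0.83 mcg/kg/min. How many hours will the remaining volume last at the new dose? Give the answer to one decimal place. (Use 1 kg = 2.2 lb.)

2.4 hours

Initial rate:
Weight = 183 lb ÷ 2.2 lb/kg = 83.18182 kg
Dose = 0.9 mcg/kg/min × 83.18182 kg = 74.86364 mcg/min
74.86364 mcg/min × 60 min/hr = 4491.818 mcg/hr
Concentration = 15 mg ÷ 146 mL = 0.1027397 mg/mL = 102.7397 mcg/mL
Rate = 4491.818 mcg/hr ÷ 102.7397 mcg/mL = 43.72036 mL/hr
Volume infused so far = 43.72036 mL/hr × 1.1 hr = 48.0924 mL
Volume remaining = 146 − 48.0924 = 97.9076 mL
New rate:
Dose = 0.83 mcg/kg/min × 83.18182 kg = 69.04091 mcg/min
69.04091 mcg/min × 60 min/hr = 4142.455 mcg/hr
Rate = 4142.455 mcg/hr ÷ 102.7397 mcg/mL = 40.31989 mL/hr
Time remaining = 97.9076 mL ÷ 40.31989 mL/hr = 2.42827 hr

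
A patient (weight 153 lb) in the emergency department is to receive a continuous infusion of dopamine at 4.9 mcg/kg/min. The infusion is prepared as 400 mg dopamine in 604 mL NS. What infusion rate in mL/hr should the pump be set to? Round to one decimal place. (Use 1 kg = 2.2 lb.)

30.9 mL/hr

Weight = 153 lb ÷ 2.2 lb/kg = 69.54545 kg
Dose = 4.9 mcg/kg/min × 69.54545 kg = 340.7727 mcg/min
340.7727 mcg/min × 60 min/hr = 20446.36 mcg/hr
Concentration = 400 mg ÷ 604 mL = 0.6622517 mg/mL = 662.2517 mcg/mL
Rate = 20446.36 mcg/hr ÷ 662.2517 mcg/mL = 30.87401 mL/hr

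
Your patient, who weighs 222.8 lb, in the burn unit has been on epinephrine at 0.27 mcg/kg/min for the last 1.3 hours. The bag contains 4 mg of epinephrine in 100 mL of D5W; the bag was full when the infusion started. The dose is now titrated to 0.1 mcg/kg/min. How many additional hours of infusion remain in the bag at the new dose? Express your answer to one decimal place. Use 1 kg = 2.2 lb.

Initial rate:
Weight = 222.8 lb ÷ 2.2 lb/kg = 101.2727 kg
Dose = 0.27 mcg/kg/min × 101.2727 kg = 27.34364 mcg/min
27.34364 mcg/min × 60 min/hr = 1640.618 mcg/hr
Concentration = 4 mg ÷ 100 mL = 0.04 mg/mL = 40 mcg/mL
Rate = 1640.618 mcg/hr ÷ 40 mcg/mL = 41.01545 mL/hr
Volume infused so far = 41.01545 mL/hr × 1.3 hr = 53.32009 mL
Volume remaining = 100 − 53.32009 = 46.67991 mL
New rate:
Dose = 0.1 mcg/kg/min × 101.2727 kg = 10.12727 mcg/min
10.12727 mcg/min × 60 min/hr = 607.6364 mcg/hr
Rate = 607.6364 mcg/hr ÷ 40 mcg/mL = 15.19091 mL/hr
Time remaining = 46.67991 mL ÷ 15.19091 mL/hr = 3.072885 hr

3.1 hours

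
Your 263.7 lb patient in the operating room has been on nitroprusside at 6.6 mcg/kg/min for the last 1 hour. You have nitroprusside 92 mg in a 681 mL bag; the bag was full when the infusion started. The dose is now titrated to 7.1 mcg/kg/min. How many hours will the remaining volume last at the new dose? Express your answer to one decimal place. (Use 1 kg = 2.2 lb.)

0.9 hours

Initial rate:
Weight = 263.7 lb ÷ 2.2 lb/kg = 119.8636 kg
Dose = 6.6 mcg/kg/min × 119.8636 kg = 791.1 mcg/min
791.1 mcg/min × 60 min/hr = 47466 mcg/hr
Concentration = 92 mg ÷ 681 mL = 0.1350954 mg/mL = 135.0954 mcg/mL
Rate = 47466 mcg/hr ÷ 135.0954 mcg/mL = 351.3516 mL/hr
Volume infused so far = 351.3516 mL/hr × 1 hr = 351.3516 mL
Volume remaining = 681 − 351.3516 = 329.6484 mL
New rate:
Dose = 7.1 mcg/kg/min × 119.8636 kg = 851.0318 mcg/min
851.0318 mcg/min × 60 min/hr = 51061.91 mcg/hr
Rate = 51061.91 mcg/hr ÷ 135.0954 mcg/mL = 377.9691 mL/hr
Time remaining = 329.6484 mL ÷ 377.9691 mL/hr = 0.872157 hr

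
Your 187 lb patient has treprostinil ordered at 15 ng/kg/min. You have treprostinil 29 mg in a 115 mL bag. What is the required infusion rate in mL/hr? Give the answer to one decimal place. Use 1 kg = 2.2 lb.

Weight = 187 lb ÷ 2.2 lb/kg = 85 kg
Dose = 15 ng/kg/min × 85 kg = 1275 ng/min
1275 ng/min × 60 min/hr = 76500 ng/hr
Concentration = 29 mg ÷ 115 mL = 0.2521739 mg/mL = 252173.9 ng/mL
Rate = 76500 ng/hr ÷ 252173.9 ng/mL = 0.3033621 mL/hr

0.3 mL/hr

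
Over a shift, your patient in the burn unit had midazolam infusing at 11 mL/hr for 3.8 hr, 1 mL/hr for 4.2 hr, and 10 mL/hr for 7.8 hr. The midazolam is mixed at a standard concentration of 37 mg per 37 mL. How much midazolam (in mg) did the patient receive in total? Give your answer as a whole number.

Concentration = 37 mg ÷ 37 mL = 1 mg/mL
Stage 1: 11 mL/hr × 3.8 hr = 41.8 mL → 41.8 mL × 1 mg/mL = 41.8 mg
Stage 2: 1 mL/hr × 4.2 hr = 4.2 mL → 4.2 mL × 1 mg/mL = 4.2 mg
Stage 3: 10 mL/hr × 7.8 hr = 78 mL → 78 mL × 1 mg/mL = 78 mg
Total = 41.8 + 4.2 + 78 = 124 mg

124 mg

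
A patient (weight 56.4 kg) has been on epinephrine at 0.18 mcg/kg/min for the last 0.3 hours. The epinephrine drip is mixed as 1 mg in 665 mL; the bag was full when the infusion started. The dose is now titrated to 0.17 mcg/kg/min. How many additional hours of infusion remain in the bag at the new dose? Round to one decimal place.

Initial rate:
Dose = 0.18 mcg/kg/min × 56.4 kg = 10.152 mcg/min
10.152 mcg/min × 60 min/hr = 609.12 mcg/hr
Concentration = 1 mg ÷ 665 mL = 0.001503759 mg/mL = 1.503759 mcg/mL
Rate = 609.12 mcg/hr ÷ 1.503759 mcg/mL = 405.0648 mL/hr
Volume infused so far = 405.0648 mL/hr × 0.3 hr = 121.5194 mL
Volume remaining = 665 − 121.5194 = 543.4806 mL
New rate:
Dose = 0.17 mcg/kg/min × 56.4 kg = 9.588 mcg/min
9.588 mcg/min × 60 min/hr = 575.28 mcg/hr
Rate = 575.28 mcg/hr ÷ 1.503759 mcg/mL = 382.5612 mL/hr
Time remaining = 543.4806 mL ÷ 382.5612 mL/hr = 1.420637 hr

1.4 hours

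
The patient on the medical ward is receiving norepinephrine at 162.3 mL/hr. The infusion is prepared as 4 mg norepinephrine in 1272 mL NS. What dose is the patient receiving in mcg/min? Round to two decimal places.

8.51 mcg/min

Concentration = 4 mg ÷ 1272 mL = 0.003144654 mg/mL = 3.144654 mcg/mL
Drug rate = 162.3 mL/hr × 3.144654 mcg/mL = 510.3774 mcg/hr
510.3774 mcg/hr ÷ 60 min/hr = 8.506289 mcg/min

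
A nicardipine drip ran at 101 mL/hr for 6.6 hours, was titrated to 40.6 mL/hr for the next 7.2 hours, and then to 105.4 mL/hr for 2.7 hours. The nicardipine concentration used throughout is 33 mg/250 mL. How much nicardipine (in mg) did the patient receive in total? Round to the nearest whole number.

164 mg

Concentration = 33 mg ÷ 250 mL = 0.132 mg/mL
Stage 1: 101 mL/hr × 6.6 hr = 666.6 mL → 666.6 mL × 0.132 mg/mL = 87.9912 mg
Stage 2: 40.6 mL/hr × 7.2 hr = 292.32 mL → 292.32 mL × 0.132 mg/mL = 38.58624 mg
Stage 3: 105.4 mL/hr × 2.7 hr = 284.58 mL → 284.58 mL × 0.132 mg/mL = 37.56456 mg
Total = 87.9912 + 38.58624 + 37.56456 = 164.142 mg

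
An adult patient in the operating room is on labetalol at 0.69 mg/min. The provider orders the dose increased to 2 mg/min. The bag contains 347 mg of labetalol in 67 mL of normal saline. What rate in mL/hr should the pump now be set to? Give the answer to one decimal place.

23.2 mL/hr

2 mg/min × 60 min/hr = 120 mg/hr
Concentration = 347 mg ÷ 67 mL = 5.179104 mg/mL
Rate = 120 mg/hr ÷ 5.179104 mg/mL = 23.17003 mL/hr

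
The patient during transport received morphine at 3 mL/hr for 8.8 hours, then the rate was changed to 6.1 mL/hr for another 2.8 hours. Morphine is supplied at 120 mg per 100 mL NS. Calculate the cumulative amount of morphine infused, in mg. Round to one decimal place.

52.2 mg

Concentration = 120 mg ÷ 100 mL = 1.2 mg/mL
Stage 1: 3 mL/hr × 8.8 hr = 26.4 mL → 26.4 mL × 1.2 mg/mL = 31.68 mg
Stage 2: 6.1 mL/hr × 2.8 hr = 17.08 mL → 17.08 mL × 1.2 mg/mL = 20.496 mg
Total = 31.68 + 20.496 = 52.176 mg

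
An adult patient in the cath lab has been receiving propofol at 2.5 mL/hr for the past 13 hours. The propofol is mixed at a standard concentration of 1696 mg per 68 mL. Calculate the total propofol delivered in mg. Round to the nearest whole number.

811 mg

Concentration = 1696 mg ÷ 68 mL = 24.94118 mg/mL = 24941.18 mcg/mL
Drug rate = 2.5 mL/hr × 24941.18 mcg/mL = 62352.94 mcg/hr
Total = 62352.94 mcg/hr × 13 hr = 810588.2 mcg = 810.5882 mg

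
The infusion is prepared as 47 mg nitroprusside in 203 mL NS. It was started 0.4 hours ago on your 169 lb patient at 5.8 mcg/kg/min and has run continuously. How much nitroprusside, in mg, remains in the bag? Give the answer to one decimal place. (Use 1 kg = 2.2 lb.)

Weight = 169 lb ÷ 2.2 lb/kg = 76.81818 kg
Dose = 5.8 mcg/kg/min × 76.81818 kg = 445.5455 mcg/min
445.5455 mcg/min × 60 min/hr = 26732.73 mcg/hr
Concentration = 47 mg ÷ 203 mL = 0.2315271 mg/mL = 231.5271 mcg/mL
Rate = 26732.73 mcg/hr ÷ 231.5271 mcg/mL = 115.4626 mL/hr
Volume infused = 115.4626 mL/hr × 0.4 hr = 46.18505 mL
Volume remaining = 203 − 46.18505 = 156.8149 mL
Drug remaining = 156.8149 mL × 231.5271 mcg/mL = 36306.91 mcg = 36.30691 mg

36.3 mg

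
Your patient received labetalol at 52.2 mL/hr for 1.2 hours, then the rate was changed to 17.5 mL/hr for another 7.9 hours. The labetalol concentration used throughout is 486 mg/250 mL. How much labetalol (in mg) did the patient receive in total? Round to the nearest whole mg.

Concentration = 486 mg ÷ 250 mL = 1.944 mg/mL
Stage 1: 52.2 mL/hr × 1.2 hr = 62.64 mL → 62.64 mL × 1.944 mg/mL = 121.7722 mg
Stage 2: 17.5 mL/hr × 7.9 hr = 138.25 mL → 138.25 mL × 1.944 mg/mL = 268.758 mg
Total = 121.7722 + 268.758 = 390.5302 mg

391 mg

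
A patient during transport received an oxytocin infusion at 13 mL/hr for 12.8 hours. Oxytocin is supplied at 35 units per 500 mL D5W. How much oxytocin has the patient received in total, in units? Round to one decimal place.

11.6 units

Concentration = 35 units ÷ 500 mL = 0.07 units/mL = 70 milliunits/mL
Drug rate = 13 mL/hr × 70 milliunits/mL = 910 milliunits/hr
Total = 910 milliunits/hr × 12.8 hr = 11648 milliunits = 11.648 units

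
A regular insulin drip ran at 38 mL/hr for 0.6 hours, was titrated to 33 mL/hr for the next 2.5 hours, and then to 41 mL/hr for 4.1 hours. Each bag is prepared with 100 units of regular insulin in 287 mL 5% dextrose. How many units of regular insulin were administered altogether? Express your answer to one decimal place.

95.3 units

Concentration = 100 units ÷ 287 mL = 0.3484321 units/mL
Stage 1: 38 mL/hr × 0.6 hr = 22.8 mL → 22.8 mL × 0.3484321 units/mL = 7.944251 units
Stage 2: 33 mL/hr × 2.5 hr = 82.5 mL → 82.5 mL × 0.3484321 units/mL = 28.74564 units
Stage 3: 41 mL/hr × 4.1 hr = 168.1 mL → 168.1 mL × 0.3484321 units/mL = 58.57143 units
Total = 7.944251 + 28.74564 + 58.57143 = 95.26132 units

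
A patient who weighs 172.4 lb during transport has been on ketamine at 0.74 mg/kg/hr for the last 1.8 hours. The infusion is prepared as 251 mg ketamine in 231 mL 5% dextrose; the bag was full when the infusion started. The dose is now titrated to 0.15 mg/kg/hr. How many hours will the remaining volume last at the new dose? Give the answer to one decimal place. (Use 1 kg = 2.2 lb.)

Initial rate:
Weight = 172.4 lb ÷ 2.2 lb/kg = 78.36364 kg
Dose = 0.74 mg/kg/hr × 78.36364 kg = 57.98909 mg/hr
Concentration = 251 mg ÷ 231 mL = 1.08658 mg/mL
Rate = 57.98909 mg/hr ÷ 1.08658 mg/mL = 53.36845 mL/hr
Volume infused so far = 53.36845 mL/hr × 1.8 hr = 96.0632 mL
Volume remaining = 231 − 96.0632 = 134.9368 mL
New rate:
Dose = 0.15 mg/kg/hr × 78.36364 kg = 11.75455 mg/hr
Rate = 11.75455 mg/hr ÷ 1.08658 mg/mL = 10.81793 mL/hr
Time remaining = 134.9368 mL ÷ 10.81793 mL/hr = 12.47344 hr

12.5 hours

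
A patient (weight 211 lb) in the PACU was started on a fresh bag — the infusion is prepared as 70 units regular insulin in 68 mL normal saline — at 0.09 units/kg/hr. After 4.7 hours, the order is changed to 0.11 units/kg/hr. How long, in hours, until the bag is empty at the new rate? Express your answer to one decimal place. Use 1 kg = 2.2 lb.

Initial rate:
Weight = 211 lb ÷ 2.2 lb/kg = 95.90909 kg
Dose = 0.09 units/kg/hr × 95.90909 kg = 8.631818 units/hr
Concentration = 70 units ÷ 68 mL = 1.029412 units/mL
Rate = 8.631818 units/hr ÷ 1.029412 units/mL = 8.385195 mL/hr
Volume infused so far = 8.385195 mL/hr × 4.7 hr = 39.41042 mL
Volume remaining = 68 − 39.41042 = 28.58958 mL
New rate:
Dose = 0.11 units/kg/hr × 95.90909 kg = 10.55 units/hr
Rate = 10.55 units/hr ÷ 1.029412 units/mL = 10.24857 mL/hr
Time remaining = 28.58958 mL ÷ 10.24857 mL/hr = 2.789617 hr

2.8 hours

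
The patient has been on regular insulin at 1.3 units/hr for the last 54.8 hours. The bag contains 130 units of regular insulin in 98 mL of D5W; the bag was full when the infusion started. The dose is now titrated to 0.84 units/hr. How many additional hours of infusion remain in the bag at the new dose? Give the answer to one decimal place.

70.0 hours

Initial rate:
Concentration = 130 units ÷ 98 mL = 1.326531 units/mL
Rate = 1.3 units/hr ÷ 1.326531 units/mL = 0.98 mL/hr
Volume infused so far = 0.98 mL/hr × 54.8 hr = 53.704 mL
Volume remaining = 98 − 53.704 = 44.296 mL
New rate:
Rate = 0.84 units/hr ÷ 1.326531 units/mL = 0.6332308 mL/hr
Time remaining = 44.296 mL ÷ 0.6332308 mL/hr = 69.95238 hr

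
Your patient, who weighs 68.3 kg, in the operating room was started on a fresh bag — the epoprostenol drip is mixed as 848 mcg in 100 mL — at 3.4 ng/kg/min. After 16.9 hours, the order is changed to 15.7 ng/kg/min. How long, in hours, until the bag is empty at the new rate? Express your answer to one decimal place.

9.5 hours

Initial rate:
Dose = 3.4 ng/kg/min × 68.3 kg = 232.22 ng/min
232.22 ng/min × 60 min/hr = 13933.2 ng/hr
Concentration = 848 mcg ÷ 100 mL = 8.48 mcg/mL = 8480 ng/mL
Rate = 13933.2 ng/hr ÷ 8480 ng/mL = 1.643066 mL/hr
Volume infused so far = 1.643066 mL/hr × 16.9 hr = 27.76782 mL
Volume remaining = 100 − 27.76782 = 72.23218 mL
New rate:
Dose = 15.7 ng/kg/min × 68.3 kg = 1072.31 ng/min
1072.31 ng/min × 60 min/hr = 64338.6 ng/hr
Rate = 64338.6 ng/hr ÷ 8480 ng/mL = 7.587099 mL/hr
Time remaining = 72.23218 mL ÷ 7.587099 mL/hr = 9.520396 hr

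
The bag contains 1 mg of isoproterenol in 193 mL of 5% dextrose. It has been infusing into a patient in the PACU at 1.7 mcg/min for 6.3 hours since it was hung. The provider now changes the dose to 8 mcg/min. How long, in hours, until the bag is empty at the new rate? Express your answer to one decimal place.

0.7 hours

Initial rate:
1.7 mcg/min × 60 min/hr = 102 mcg/hr
Concentration = 1 mg ÷ 193 mL = 0.005181347 mg/mL = 5.181347 mcg/mL
Rate = 102 mcg/hr ÷ 5.181347 mcg/mL = 19.686 mL/hr
Volume infused so far = 19.686 mL/hr × 6.3 hr = 124.0218 mL
Volume remaining = 193 − 124.0218 = 68.9782 mL
New rate:
8 mcg/min × 60 min/hr = 480 mcg/hr
Rate = 480 mcg/hr ÷ 5.181347 mcg/mL = 92.64 mL/hr
Time remaining = 68.9782 mL ÷ 92.64 mL/hr = 0.7445833 hr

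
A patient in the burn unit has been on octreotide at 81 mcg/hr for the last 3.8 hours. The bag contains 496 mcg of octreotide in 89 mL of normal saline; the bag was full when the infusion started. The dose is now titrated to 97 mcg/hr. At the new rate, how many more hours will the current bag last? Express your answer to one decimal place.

Initial rate:
Concentration = 496 mcg ÷ 89 mL = 5.573034 mcg/mL
Rate = 81 mcg/hr ÷ 5.573034 mcg/mL = 14.53427 mL/hr
Volume infused so far = 14.53427 mL/hr × 3.8 hr = 55.23024 mL
Volume remaining = 89 − 55.23024 = 33.76976 mL
New rate:
Rate = 97 mcg/hr ÷ 5.573034 mcg/mL = 17.40524 mL/hr
Time remaining = 33.76976 mL ÷ 17.40524 mL/hr = 1.940206 hr

1.9 hours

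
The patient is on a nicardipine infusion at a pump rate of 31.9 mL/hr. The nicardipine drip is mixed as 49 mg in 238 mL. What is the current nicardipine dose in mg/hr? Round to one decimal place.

Concentration = 49 mg ÷ 238 mL = 0.2058824 mg/mL
Drug rate = 31.9 mL/hr × 0.2058824 mg/mL = 6.567647 mg/hr

6.6 mg/hr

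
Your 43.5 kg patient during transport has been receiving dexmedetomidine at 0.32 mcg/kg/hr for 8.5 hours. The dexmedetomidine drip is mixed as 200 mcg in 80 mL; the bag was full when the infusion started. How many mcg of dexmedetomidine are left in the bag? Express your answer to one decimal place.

81.7 mcg

Dose = 0.32 mcg/kg/hr × 43.5 kg = 13.92 mcg/hr
Concentration = 200 mcg ÷ 80 mL = 2.5 mcg/mL
Rate = 13.92 mcg/hr ÷ 2.5 mcg/mL = 5.568 mL/hr
Volume infused = 5.568 mL/hr × 8.5 hr = 47.328 mL
Volume remaining = 80 − 47.328 = 32.672 mL
Drug remaining = 32.672 mL × 2.5 mcg/mL = 81.68 mcg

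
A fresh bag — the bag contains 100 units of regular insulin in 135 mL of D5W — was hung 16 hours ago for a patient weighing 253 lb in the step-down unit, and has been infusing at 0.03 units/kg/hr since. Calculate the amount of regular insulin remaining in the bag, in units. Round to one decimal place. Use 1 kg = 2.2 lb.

Weight = 253 lb ÷ 2.2 lb/kg = 115 kg
Dose = 0.03 units/kg/hr × 115 kg = 3.45 units/hr
Concentration = 100 units ÷ 135 mL = 0.7407407 units/mL
Rate = 3.45 units/hr ÷ 0.7407407 units/mL = 4.6575 mL/hr
Volume infused = 4.6575 mL/hr × 16 hr = 74.52 mL
Volume remaining = 135 − 74.52 = 60.48 mL
Drug remaining = 60.48 mL × 0.7407407 units/mL = 44.8 units

44.8 units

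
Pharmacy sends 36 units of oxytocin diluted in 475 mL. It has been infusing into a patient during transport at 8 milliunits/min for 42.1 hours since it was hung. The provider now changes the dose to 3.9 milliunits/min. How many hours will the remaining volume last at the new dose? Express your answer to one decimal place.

67.5 hours

Initial rate:
8 milliunits/min × 60 min/hr = 480 milliunits/hr
Concentration = 36 units ÷ 475 mL = 0.07578947 units/mL = 75.78947 milliunits/mL
Rate = 480 milliunits/hr ÷ 75.78947 milliunits/mL = 6.333333 mL/hr
Volume infused so far = 6.333333 mL/hr × 42.1 hr = 266.6333 mL
Volume remaining = 475 − 266.6333 = 208.3667 mL
New rate:
3.9 milliunits/min × 60 min/hr = 234 milliunits/hr
Rate = 234 milliunits/hr ÷ 75.78947 milliunits/mL = 3.0875 mL/hr
Time remaining = 208.3667 mL ÷ 3.0875 mL/hr = 67.48718 hr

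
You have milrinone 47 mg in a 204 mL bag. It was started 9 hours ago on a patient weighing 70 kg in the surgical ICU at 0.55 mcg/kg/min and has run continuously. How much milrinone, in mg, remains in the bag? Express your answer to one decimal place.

26.2 mg

Dose = 0.55 mcg/kg/min × 70 kg = 38.5 mcg/min
38.5 mcg/min × 60 min/hr = 2310 mcg/hr
Concentration = 47 mg ÷ 204 mL = 0.2303922 mg/mL = 230.3922 mcg/mL
Rate = 2310 mcg/hr ÷ 230.3922 mcg/mL = 10.02638 mL/hr
Volume infused = 10.02638 mL/hr × 9 hr = 90.23745 mL
Volume remaining = 204 − 90.23745 = 113.7626 mL
Drug remaining = 113.7626 mL × 230.3922 mcg/mL = 26210 mcg = 26.21 mg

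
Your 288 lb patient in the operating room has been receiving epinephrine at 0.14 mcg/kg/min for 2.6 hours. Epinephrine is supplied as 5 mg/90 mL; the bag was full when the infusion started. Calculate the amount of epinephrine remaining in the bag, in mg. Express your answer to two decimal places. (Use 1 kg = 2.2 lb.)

Weight = 288 lb ÷ 2.2 lb/kg = 130.9091 kg
Dose = 0.14 mcg/kg/min × 130.9091 kg = 18.32727 mcg/min
18.32727 mcg/min × 60 min/hr = 1099.636 mcg/hr
Concentration = 5 mg ÷ 90 mL = 0.05555556 mg/mL = 55.55556 mcg/mL
Rate = 1099.636 mcg/hr ÷ 55.55556 mcg/mL = 19.79345 mL/hr
Volume infused = 19.79345 mL/hr × 2.6 hr = 51.46298 mL
Volume remaining = 90 − 51.46298 = 38.53702 mL
Drug remaining = 38.53702 mL × 55.55556 mcg/mL = 2140.945 mcg = 2.140945 mg

2.14 mg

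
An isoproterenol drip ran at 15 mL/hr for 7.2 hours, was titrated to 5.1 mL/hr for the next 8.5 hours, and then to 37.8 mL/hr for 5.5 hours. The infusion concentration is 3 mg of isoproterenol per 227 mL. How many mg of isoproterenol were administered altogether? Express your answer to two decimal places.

4.75 mg

Concentration = 3 mg ÷ 227 mL = 0.01321586 mg/mL
Stage 1: 15 mL/hr × 7.2 hr = 108 mL → 108 mL × 0.01321586 mg/mL = 1.427313 mg
Stage 2: 5.1 mL/hr × 8.5 hr = 43.35 mL → 43.35 mL × 0.01321586 mg/mL = 0.5729075 mg
Stage 3: 37.8 mL/hr × 5.5 hr = 207.9 mL → 207.9 mL × 0.01321586 mg/mL = 2.747577 mg
Total = 1.427313 + 0.5729075 + 2.747577 = 4.747797 mg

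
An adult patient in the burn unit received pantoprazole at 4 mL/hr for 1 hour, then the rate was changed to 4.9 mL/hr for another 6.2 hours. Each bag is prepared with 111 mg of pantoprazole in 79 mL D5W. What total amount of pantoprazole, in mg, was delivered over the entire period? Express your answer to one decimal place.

48.3 mg

Concentration = 111 mg ÷ 79 mL = 1.405063 mg/mL
Stage 1: 4 mL/hr × 1 hr = 4 mL → 4 mL × 1.405063 mg/mL = 5.620253 mg
Stage 2: 4.9 mL/hr × 6.2 hr = 30.38 mL → 30.38 mL × 1.405063 mg/mL = 42.68582 mg
Total = 5.620253 + 42.68582 = 48.30608 mg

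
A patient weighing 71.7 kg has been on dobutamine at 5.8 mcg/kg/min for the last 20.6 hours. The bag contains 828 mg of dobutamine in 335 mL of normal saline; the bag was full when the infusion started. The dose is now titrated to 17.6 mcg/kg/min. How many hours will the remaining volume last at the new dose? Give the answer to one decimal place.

Initial rate:
Dose = 5.8 mcg/kg/min × 71.7 kg = 415.86 mcg/min
415.86 mcg/min × 60 min/hr = 24951.6 mcg/hr
Concentration = 828 mg ÷ 335 mL = 2.471642 mg/mL = 2471.642 mcg/mL
Rate = 24951.6 mcg/hr ÷ 2471.642 mcg/mL = 10.09515 mL/hr
Volume infused so far = 10.09515 mL/hr × 20.6 hr = 207.9601 mL
Volume remaining = 335 − 207.9601 = 127.0399 mL
New rate:
Dose = 17.6 mcg/kg/min × 71.7 kg = 1261.92 mcg/min
1261.92 mcg/min × 60 min/hr = 75715.2 mcg/hr
Rate = 75715.2 mcg/hr ÷ 2471.642 mcg/mL = 30.63357 mL/hr
Time remaining = 127.0399 mL ÷ 30.63357 mL/hr = 4.147081 hr

4.1 hours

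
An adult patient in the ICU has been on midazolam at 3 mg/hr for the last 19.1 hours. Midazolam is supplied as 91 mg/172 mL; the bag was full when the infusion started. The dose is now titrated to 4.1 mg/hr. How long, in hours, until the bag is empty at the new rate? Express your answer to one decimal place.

Initial rate:
Concentration = 91 mg ÷ 172 mL = 0.5290698 mg/mL
Rate = 3 mg/hr ÷ 0.5290698 mg/mL = 5.67033 mL/hr
Volume infused so far = 5.67033 mL/hr × 19.1 hr = 108.3033 mL
Volume remaining = 172 − 108.3033 = 63.6967 mL
New rate:
Rate = 4.1 mg/hr ÷ 0.5290698 mg/mL = 7.749451 mL/hr
Time remaining = 63.6967 mL ÷ 7.749451 mL/hr = 8.219512 hr

8.2 hours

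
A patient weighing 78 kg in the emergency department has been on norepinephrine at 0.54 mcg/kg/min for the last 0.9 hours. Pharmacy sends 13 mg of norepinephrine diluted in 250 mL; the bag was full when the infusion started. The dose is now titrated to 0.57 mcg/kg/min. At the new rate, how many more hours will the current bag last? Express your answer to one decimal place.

4.0 hours

Initial rate:
Dose = 0.54 mcg/kg/min × 78 kg = 42.12 mcg/min
42.12 mcg/min × 60 min/hr = 2527.2 mcg/hr
Concentration = 13 mg ÷ 250 mL = 0.052 mg/mL = 52 mcg/mL
Rate = 2527.2 mcg/hr ÷ 52 mcg/mL = 48.6 mL/hr
Volume infused so far = 48.6 mL/hr × 0.9 hr = 43.74 mL
Volume remaining = 250 − 43.74 = 206.26 mL
New rate:
Dose = 0.57 mcg/kg/min × 78 kg = 44.46 mcg/min
44.46 mcg/min × 60 min/hr = 2667.6 mcg/hr
Rate = 2667.6 mcg/hr ÷ 52 mcg/mL = 51.3 mL/hr
Time remaining = 206.26 mL ÷ 51.3 mL/hr = 4.020663 hr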